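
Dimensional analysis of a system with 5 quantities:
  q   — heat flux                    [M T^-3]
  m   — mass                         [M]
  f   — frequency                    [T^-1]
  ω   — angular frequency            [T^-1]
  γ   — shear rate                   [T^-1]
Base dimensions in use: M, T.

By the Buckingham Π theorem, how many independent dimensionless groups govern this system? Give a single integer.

Dimensional matrix (M×T by q×m×f×ω×γ):
  M: [ 1  1  0  0  0]
  T: [-3  0 -1 -1 -1]
Echelon form has 2 nonzero rows (pivots: q,m)
n=5, r=2 ⇒ 3 dimensionless groups

3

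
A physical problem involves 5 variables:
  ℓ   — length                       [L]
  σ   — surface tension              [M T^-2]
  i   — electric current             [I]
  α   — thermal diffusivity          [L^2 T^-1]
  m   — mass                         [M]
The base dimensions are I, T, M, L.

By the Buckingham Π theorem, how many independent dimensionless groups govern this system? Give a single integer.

1

Dimensional matrix (I×T×M×L by ℓ×σ×i×α×m):
  I: [ 0  0  1  0  0]
  T: [ 0 -2  0 -1  0]
  M: [ 0  1  0  0  1]
  L: [ 1  0  0  2  0]
Echelon form has 4 nonzero rows (pivots: ℓ,σ,i,α)
n=5, r=4 ⇒ 1 dimensionless group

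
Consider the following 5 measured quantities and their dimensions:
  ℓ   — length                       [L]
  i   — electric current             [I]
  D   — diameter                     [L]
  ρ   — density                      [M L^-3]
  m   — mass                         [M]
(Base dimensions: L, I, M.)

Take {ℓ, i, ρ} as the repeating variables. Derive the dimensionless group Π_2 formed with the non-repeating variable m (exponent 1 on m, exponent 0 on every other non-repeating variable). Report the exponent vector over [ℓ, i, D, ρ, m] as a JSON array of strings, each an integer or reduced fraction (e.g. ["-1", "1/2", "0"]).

Write exponents as rows L,I,M / cols ℓ,i,D,ρ,m:
  L: [ 1  0  1 -3  0]
  I: [ 0  1  0  0  0]
  M: [ 0  0  0  1  1]
RREF → pivots at {ℓ,i,ρ} ⇒ r = 3
Pivot set = {ℓ,i,ρ}, free = {D,m}
RREF:
  r0: [   1    0    1    0    3]
  r1: [   0    1    0    0    0]
  r2: [   0    0    0    1    1]
Fix exponent of m at 1, D at 0; solve each RREF row for its pivot's exponent:
  r0: exp(ℓ) + (3)·1 = 0 ⇒ exp(ℓ) = -3
  r1: exp(i) + (0)·1 = 0 ⇒ exp(i) = 0
  r2: exp(ρ) + (1)·1 = 0 ⇒ exp(ρ) = -1
Π_2 = ℓ^-3 · ρ^-1 · m

["-3", "0", "0", "-1", "1"]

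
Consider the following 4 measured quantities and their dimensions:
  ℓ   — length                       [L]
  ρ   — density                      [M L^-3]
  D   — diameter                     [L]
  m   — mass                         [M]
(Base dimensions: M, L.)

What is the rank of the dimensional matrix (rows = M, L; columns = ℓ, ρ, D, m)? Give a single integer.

Write exponents as rows M,L / cols ℓ,ρ,D,m:
  M: [ 0  1  0  1]
  L: [ 1 -3  1  0]
Row reduction gives pivot columns ℓ,ρ; rank = 2

2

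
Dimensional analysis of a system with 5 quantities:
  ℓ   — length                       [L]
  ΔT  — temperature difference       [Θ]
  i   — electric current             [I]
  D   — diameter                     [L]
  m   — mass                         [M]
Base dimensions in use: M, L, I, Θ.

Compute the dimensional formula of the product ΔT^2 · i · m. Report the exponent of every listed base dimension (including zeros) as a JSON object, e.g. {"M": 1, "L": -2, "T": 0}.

{"M": 1, "L": 0, "I": 1, "Θ": 2}

Write exponents as rows M,L,I,Θ / cols ℓ,ΔT,i,D,m:
  M: [ 0  0  0  0  1]
  L: [ 1  0  0  1  0]
  I: [ 0  0  1  0  0]
  Θ: [ 0  1  0  0  0]
  [M]: (2)·0+(1)·0+(1)·1 = 1
  [L]: (2)·0+(1)·0+(1)·0 = 0
  [I]: (2)·0+(1)·1+(1)·0 = 1
  [Θ]: (2)·1+(1)·0+(1)·0 = 2
⇒ M I Θ^2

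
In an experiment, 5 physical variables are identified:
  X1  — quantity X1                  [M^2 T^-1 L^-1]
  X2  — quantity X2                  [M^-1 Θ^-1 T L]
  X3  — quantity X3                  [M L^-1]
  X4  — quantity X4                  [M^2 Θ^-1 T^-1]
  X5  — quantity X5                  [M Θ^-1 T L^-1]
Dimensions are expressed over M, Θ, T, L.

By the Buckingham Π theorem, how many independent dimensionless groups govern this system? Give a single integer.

Exponent matrix [M,Θ,T,L] × [X1,X2,X3,X4,X5]:
  M: [ 2 -1  1  2  1]
  Θ: [ 0 -1  0 -1 -1]
  T: [-1  1  0 -1  1]
  L: [-1  1 -1  0 -1]
RREF → pivots at {X1,X2,X3} ⇒ r = 3
Π count = n − r = 5 − 3 = 2

2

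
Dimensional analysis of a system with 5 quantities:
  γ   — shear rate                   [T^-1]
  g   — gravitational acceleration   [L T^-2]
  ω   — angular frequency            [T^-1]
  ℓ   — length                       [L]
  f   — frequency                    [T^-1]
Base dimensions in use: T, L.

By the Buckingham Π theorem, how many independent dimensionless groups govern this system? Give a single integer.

Write exponents as rows T,L / cols γ,g,ω,ℓ,f:
  T: [-1 -2 -1  0 -1]
  L: [ 0  1  0  1  0]
Echelon form has 2 nonzero rows (pivots: γ,g)
n=5, r=2 ⇒ 3 dimensionless groups

3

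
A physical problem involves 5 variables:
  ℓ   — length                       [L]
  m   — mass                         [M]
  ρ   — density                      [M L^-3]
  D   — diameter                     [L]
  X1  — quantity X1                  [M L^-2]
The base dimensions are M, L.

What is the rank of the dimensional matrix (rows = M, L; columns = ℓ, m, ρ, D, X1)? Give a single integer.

Exponent matrix [M,L] × [ℓ,m,ρ,D,X1]:
  M: [ 0  1  1  0  1]
  L: [ 1  0 -3  1 -2]
Echelon form has 2 nonzero rows (pivots: ℓ,m)

2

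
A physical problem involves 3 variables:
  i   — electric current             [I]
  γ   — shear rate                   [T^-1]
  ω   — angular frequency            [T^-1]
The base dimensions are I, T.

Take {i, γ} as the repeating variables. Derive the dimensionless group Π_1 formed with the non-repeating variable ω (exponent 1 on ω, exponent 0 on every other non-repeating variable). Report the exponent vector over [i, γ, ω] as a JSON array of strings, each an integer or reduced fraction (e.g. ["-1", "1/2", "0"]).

Exponent matrix [I,T] × [i,γ,ω]:
  I: [ 1  0  0]
  T: [ 0 -1 -1]
RREF → pivots at {i,γ} ⇒ r = 2
Pivot set = {i,γ}, free = {ω}
RREF:
  r0: [   1    0    0]
  r1: [   0    1    1]
Fix exponent of ω at 1; solve each RREF row for its pivot's exponent:
  r0: exp(i) + (0)·1 = 0 ⇒ exp(i) = 0
  r1: exp(γ) + (1)·1 = 0 ⇒ exp(γ) = -1
Π_1 = γ^-1 · ω

["0", "-1", "1"]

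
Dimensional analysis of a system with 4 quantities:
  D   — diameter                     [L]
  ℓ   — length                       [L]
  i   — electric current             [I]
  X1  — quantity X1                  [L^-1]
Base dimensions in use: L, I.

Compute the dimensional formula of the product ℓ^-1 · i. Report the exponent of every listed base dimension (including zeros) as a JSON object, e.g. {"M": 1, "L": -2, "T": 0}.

Dimensional matrix (L×I by D×ℓ×i×X1):
  L: [ 1  1  0 -1]
  I: [ 0  0  1  0]
  [L]: (-1)·1+(1)·0 = -1
  [I]: (-1)·0+(1)·1 = 1
⇒ L^-1 I

{"L": -1, "I": 1}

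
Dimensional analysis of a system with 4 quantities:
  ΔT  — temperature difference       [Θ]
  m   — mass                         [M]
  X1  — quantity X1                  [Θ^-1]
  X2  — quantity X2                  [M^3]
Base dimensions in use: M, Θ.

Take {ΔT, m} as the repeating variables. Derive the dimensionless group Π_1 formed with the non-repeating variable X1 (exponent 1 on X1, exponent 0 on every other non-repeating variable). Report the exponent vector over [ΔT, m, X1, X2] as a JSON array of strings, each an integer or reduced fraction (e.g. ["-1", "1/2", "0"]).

Write exponents as rows M,Θ / cols ΔT,m,X1,X2:
  M: [ 0  1  0  3]
  Θ: [ 1  0 -1  0]
Echelon form has 2 nonzero rows (pivots: ΔT,m)
Pivot set = {ΔT,m}, free = {X1,X2}
RREF:
  r0: [   1    0   -1    0]
  r1: [   0    1    0    3]
Fix exponent of X1 at 1, X2 at 0; solve each RREF row for its pivot's exponent:
  r0: exp(ΔT) + (-1)·1 = 0 ⇒ exp(ΔT) = 1
  r1: exp(m) + (0)·1 = 0 ⇒ exp(m) = 0
Π_1 = ΔT · X1

["1", "0", "1", "0"]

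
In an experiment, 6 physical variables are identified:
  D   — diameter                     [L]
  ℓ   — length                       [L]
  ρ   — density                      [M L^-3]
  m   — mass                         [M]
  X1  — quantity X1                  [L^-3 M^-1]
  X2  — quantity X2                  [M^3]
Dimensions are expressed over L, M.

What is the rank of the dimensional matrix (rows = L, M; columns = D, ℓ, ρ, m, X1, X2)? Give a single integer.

Exponent matrix [L,M] × [D,ℓ,ρ,m,X1,X2]:
  L: [ 1  1 -3  0 -3  0]
  M: [ 0  0  1  1 -1  3]
Row reduction gives pivot columns D,ρ; rank = 2

2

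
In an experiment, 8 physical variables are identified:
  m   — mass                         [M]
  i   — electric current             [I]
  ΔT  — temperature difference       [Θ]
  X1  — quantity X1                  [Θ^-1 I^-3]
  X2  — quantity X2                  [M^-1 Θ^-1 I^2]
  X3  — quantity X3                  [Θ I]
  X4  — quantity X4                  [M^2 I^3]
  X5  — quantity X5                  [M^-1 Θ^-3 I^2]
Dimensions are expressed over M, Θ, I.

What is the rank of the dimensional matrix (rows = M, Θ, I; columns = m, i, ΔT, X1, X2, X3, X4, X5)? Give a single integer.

3

Write exponents as rows M,Θ,I / cols m,i,ΔT,X1,X2,X3,X4,X5:
  M: [ 1  0  0  0 -1  0  2 -1]
  Θ: [ 0  0  1 -1 -1  1  0 -3]
  I: [ 0  1  0 -3  2  1  3  2]
Row reduction gives pivot columns m,i,ΔT; rank = 3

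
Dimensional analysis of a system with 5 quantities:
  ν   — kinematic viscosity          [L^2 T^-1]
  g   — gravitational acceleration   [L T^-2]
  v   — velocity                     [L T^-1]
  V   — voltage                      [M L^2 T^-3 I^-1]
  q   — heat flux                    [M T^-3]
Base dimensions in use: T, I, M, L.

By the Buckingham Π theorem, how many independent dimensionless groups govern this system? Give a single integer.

1

Exponent matrix [T,I,M,L] × [ν,g,v,V,q]:
  T: [-1 -2 -1 -3 -3]
  I: [ 0  0  0 -1  0]
  M: [ 0  0  0  1  1]
  L: [ 2  1  1  2  0]
Echelon form has 4 nonzero rows (pivots: ν,g,V,q)
n=5, r=4 ⇒ 1 dimensionless group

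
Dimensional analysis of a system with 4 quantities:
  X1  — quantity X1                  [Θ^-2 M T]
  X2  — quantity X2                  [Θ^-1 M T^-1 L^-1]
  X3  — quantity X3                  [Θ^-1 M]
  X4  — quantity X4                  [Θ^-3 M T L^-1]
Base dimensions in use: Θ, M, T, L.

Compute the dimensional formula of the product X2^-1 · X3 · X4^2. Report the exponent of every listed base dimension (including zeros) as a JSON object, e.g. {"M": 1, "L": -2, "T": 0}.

{"Θ": -6, "M": 2, "T": 3, "L": -1}

Exponent matrix [Θ,M,T,L] × [X1,X2,X3,X4]:
  Θ: [-2 -1 -1 -3]
  M: [ 1  1  1  1]
  T: [ 1 -1  0  1]
  L: [ 0 -1  0 -1]
  [Θ]: (-1)·-1+(1)·-1+(2)·-3 = -6
  [M]: (-1)·1+(1)·1+(2)·1 = 2
  [T]: (-1)·-1+(1)·0+(2)·1 = 3
  [L]: (-1)·-1+(1)·0+(2)·-1 = -1
⇒ Θ^-6 M^2 T^3 L^-1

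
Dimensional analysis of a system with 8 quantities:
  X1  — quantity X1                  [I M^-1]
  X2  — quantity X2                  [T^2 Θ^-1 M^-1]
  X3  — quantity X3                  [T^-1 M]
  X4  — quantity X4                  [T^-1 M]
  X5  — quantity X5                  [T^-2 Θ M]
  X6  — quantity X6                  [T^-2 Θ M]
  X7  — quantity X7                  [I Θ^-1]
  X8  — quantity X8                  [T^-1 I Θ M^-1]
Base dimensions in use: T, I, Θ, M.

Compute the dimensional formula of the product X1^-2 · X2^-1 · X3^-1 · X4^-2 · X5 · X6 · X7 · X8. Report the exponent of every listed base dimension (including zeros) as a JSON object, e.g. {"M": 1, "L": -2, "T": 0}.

{"T": -4, "I": 0, "Θ": 3, "M": 1}

Dimensional matrix (T×I×Θ×M by X1×X2×X3×X4×X5×X6×X7×X8):
  T: [ 0  2 -1 -1 -2 -2  0 -1]
  I: [ 1  0  0  0  0  0  1  1]
  Θ: [ 0 -1  0  0  1  1 -1  1]
  M: [-1 -1  1  1  1  1  0 -1]
  [T]: (-2)·0+(-1)·2+(-1)·-1+(-2)·-1+(1)·-2+(1)·-2+(1)·0+(1)·-1 = -4
  [I]: (-2)·1+(-1)·0+(-1)·0+(-2)·0+(1)·0+(1)·0+(1)·1+(1)·1 = 0
  [Θ]: (-2)·0+(-1)·-1+(-1)·0+(-2)·0+(1)·1+(1)·1+(1)·-1+(1)·1 = 3
  [M]: (-2)·-1+(-1)·-1+(-1)·1+(-2)·1+(1)·1+(1)·1+(1)·0+(1)·-1 = 1
⇒ T^-4 Θ^3 M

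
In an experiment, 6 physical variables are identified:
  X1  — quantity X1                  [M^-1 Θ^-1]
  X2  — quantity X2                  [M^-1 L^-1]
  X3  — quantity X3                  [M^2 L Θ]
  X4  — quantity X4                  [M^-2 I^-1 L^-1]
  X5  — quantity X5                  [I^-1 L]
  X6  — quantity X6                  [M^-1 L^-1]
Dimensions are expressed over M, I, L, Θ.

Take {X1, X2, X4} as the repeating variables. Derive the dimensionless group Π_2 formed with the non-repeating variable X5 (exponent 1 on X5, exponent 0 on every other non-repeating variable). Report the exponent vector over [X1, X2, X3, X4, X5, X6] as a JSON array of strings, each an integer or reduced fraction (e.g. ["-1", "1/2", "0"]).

["0", "2", "0", "-1", "1", "0"]

Dimensional matrix (M×I×L×Θ by X1×X2×X3×X4×X5×X6):
  M: [-1 -1  2 -2  0 -1]
  I: [ 0  0  0 -1 -1  0]
  L: [ 0 -1  1 -1  1 -1]
  Θ: [-1  0  1  0  0  0]
RREF → pivots at {X1,X2,X4} ⇒ r = 3
Pivot set = {X1,X2,X4}, free = {X3,X5,X6}
RREF:
  r0: [   1    0   -1    0    0    0]
  r1: [   0    1   -1    0   -2    1]
  r2: [   0    0    0    1    1    0]
  r3: [   0    0    0    0    0    0]
Fix exponent of X5 at 1, X3 at 0, X6 at 0; solve each RREF row for its pivot's exponent:
  r0: exp(X1) + (0)·1 = 0 ⇒ exp(X1) = 0
  r1: exp(X2) + (-2)·1 = 0 ⇒ exp(X2) = 2
  r2: exp(X4) + (1)·1 = 0 ⇒ exp(X4) = -1
Π_2 = X2^2 · X4^-1 · X5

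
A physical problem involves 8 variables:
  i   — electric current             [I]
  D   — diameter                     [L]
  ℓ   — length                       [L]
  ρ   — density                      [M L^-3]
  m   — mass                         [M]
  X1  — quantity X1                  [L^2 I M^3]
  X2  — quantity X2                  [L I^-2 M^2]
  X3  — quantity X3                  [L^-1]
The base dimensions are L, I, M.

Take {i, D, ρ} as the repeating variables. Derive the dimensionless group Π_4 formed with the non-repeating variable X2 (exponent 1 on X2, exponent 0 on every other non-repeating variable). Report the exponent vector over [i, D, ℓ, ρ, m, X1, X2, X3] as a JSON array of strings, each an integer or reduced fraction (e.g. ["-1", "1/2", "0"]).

Dimensional matrix (L×I×M by i×D×ℓ×ρ×m×X1×X2×X3):
  L: [ 0  1  1 -3  0  2  1 -1]
  I: [ 1  0  0  0  0  1 -2  0]
  M: [ 0  0  0  1  1  3  2  0]
Row reduction gives pivot columns i,D,ρ; rank = 3
Repeat: i,D,ρ; free: ℓ,m,X1,X2,X3
RREF:
  r0: [   1    0    0    0    0    1   -2    0]
  r1: [   0    1    1    0    3   11    7   -1]
  r2: [   0    0    0    1    1    3    2    0]
Fix exponent of X2 at 1, ℓ at 0, m at 0, X1 at 0, X3 at 0; solve each RREF row for its pivot's exponent:
  r0: exp(i) + (-2)·1 = 0 ⇒ exp(i) = 2
  r1: exp(D) + (7)·1 = 0 ⇒ exp(D) = -7
  r2: exp(ρ) + (2)·1 = 0 ⇒ exp(ρ) = -2
Π_4 = i^2 · D^-7 · ρ^-2 · X2

["2", "-7", "0", "-2", "0", "0", "1", "0"]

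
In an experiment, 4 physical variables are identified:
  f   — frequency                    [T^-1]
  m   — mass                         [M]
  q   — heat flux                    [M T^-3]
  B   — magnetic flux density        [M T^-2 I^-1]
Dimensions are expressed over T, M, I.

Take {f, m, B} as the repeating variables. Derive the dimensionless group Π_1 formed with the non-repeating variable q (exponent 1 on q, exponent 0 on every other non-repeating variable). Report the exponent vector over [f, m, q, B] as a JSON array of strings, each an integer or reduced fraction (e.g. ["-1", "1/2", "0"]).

["-3", "-1", "1", "0"]

Exponent matrix [T,M,I] × [f,m,q,B]:
  T: [-1  0 -3 -2]
  M: [ 0  1  1  1]
  I: [ 0  0  0 -1]
Echelon form has 3 nonzero rows (pivots: f,m,B)
Pivot set = {f,m,B}, free = {q}
RREF:
  r0: [   1    0    3    0]
  r1: [   0    1    1    0]
  r2: [   0    0    0    1]
Fix exponent of q at 1; solve each RREF row for its pivot's exponent:
  r0: exp(f) + (3)·1 = 0 ⇒ exp(f) = -3
  r1: exp(m) + (1)·1 = 0 ⇒ exp(m) = -1
  r2: exp(B) + (0)·1 = 0 ⇒ exp(B) = 0
Π_1 = f^-3 · m^-1 · q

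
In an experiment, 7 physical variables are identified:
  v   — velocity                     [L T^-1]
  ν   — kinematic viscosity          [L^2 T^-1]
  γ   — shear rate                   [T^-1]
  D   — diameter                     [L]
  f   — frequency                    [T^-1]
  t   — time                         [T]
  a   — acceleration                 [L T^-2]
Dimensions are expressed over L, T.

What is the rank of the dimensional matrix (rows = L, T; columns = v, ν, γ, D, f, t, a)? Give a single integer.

Write exponents as rows L,T / cols v,ν,γ,D,f,t,a:
  L: [ 1  2  0  1  0  0  1]
  T: [-1 -1 -1  0 -1  1 -2]
Row reduction gives pivot columns v,ν; rank = 2

2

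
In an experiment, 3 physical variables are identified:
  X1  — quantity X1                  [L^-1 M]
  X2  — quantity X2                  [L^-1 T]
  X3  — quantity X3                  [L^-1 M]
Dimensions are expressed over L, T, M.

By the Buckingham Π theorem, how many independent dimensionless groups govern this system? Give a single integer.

Exponent matrix [L,T,M] × [X1,X2,X3]:
  L: [-1 -1 -1]
  T: [ 0  1  0]
  M: [ 1  0  1]
Row reduction gives pivot columns X1,X2; rank = 2
3 vars − rank 2 = 1 Π group

1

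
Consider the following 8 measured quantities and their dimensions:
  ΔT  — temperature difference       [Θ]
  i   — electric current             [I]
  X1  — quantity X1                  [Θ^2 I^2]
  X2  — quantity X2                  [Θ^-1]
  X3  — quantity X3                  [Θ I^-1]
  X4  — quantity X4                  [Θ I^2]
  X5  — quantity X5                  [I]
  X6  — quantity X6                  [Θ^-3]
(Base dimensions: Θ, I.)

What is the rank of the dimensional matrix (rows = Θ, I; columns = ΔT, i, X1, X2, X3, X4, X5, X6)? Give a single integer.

Dimensional matrix (Θ×I by ΔT×i×X1×X2×X3×X4×X5×X6):
  Θ: [ 1  0  2 -1  1  1  0 -3]
  I: [ 0  1  2  0 -1  2  1  0]
Echelon form has 2 nonzero rows (pivots: ΔT,i)

2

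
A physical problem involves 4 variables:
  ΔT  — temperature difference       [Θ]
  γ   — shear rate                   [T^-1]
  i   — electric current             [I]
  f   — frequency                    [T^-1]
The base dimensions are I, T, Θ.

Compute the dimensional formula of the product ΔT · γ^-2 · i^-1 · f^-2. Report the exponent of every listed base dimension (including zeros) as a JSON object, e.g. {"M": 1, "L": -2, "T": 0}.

Dimensional matrix (I×T×Θ by ΔT×γ×i×f):
  I: [ 0  0  1  0]
  T: [ 0 -1  0 -1]
  Θ: [ 1  0  0  0]
  [I]: (1)·0+(-2)·0+(-1)·1+(-2)·0 = -1
  [T]: (1)·0+(-2)·-1+(-1)·0+(-2)·-1 = 4
  [Θ]: (1)·1+(-2)·0+(-1)·0+(-2)·0 = 1
⇒ I^-1 T^4 Θ

{"I": -1, "T": 4, "Θ": 1}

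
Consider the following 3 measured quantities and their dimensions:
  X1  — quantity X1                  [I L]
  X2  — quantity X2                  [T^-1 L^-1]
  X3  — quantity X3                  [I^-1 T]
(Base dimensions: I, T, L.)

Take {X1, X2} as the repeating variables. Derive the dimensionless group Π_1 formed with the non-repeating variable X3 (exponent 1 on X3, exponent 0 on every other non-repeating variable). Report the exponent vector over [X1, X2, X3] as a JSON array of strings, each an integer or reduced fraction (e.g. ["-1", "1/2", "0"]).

Write exponents as rows I,T,L / cols X1,X2,X3:
  I: [ 1  0 -1]
  T: [ 0 -1  1]
  L: [ 1 -1  0]
RREF → pivots at {X1,X2} ⇒ r = 2
Repeat: X1,X2; free: X3
RREF:
  r0: [   1    0   -1]
  r1: [   0    1   -1]
  r2: [   0    0    0]
Fix exponent of X3 at 1; solve each RREF row for its pivot's exponent:
  r0: exp(X1) + (-1)·1 = 0 ⇒ exp(X1) = 1
  r1: exp(X2) + (-1)·1 = 0 ⇒ exp(X2) = 1
Π_1 = X1 · X2 · X3

["1", "1", "1"]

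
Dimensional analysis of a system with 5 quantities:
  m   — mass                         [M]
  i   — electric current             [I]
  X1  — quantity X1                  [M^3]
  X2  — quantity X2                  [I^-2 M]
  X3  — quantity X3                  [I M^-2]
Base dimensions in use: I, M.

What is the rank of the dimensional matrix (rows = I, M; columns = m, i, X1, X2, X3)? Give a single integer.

2

Write exponents as rows I,M / cols m,i,X1,X2,X3:
  I: [ 0  1  0 -2  1]
  M: [ 1  0  3  1 -2]
Row reduction gives pivot columns m,i; rank = 2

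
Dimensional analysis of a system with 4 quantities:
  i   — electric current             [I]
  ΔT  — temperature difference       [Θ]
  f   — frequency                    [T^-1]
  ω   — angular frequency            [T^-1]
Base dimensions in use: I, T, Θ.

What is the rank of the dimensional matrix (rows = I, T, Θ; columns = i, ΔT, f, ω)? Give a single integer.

3

Exponent matrix [I,T,Θ] × [i,ΔT,f,ω]:
  I: [ 1  0  0  0]
  T: [ 0  0 -1 -1]
  Θ: [ 0  1  0  0]
RREF → pivots at {i,ΔT,f} ⇒ r = 3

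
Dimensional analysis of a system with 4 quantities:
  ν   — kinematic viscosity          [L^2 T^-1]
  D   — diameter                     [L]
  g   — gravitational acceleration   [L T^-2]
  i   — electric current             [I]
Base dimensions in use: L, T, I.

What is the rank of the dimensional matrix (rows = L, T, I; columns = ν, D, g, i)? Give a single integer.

Exponent matrix [L,T,I] × [ν,D,g,i]:
  L: [ 2  1  1  0]
  T: [-1  0 -2  0]
  I: [ 0  0  0  1]
RREF → pivots at {ν,D,i} ⇒ r = 3

3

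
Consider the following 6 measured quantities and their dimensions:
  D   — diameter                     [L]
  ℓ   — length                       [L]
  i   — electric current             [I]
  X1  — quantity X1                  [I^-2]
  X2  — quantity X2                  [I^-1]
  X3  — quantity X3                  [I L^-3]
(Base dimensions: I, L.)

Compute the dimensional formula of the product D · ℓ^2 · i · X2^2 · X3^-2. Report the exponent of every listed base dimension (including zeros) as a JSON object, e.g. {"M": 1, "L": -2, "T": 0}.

Dimensional matrix (I×L by D×ℓ×i×X1×X2×X3):
  I: [ 0  0  1 -2 -1  1]
  L: [ 1  1  0  0  0 -3]
  [I]: (1)·0+(2)·0+(1)·1+(2)·-1+(-2)·1 = -3
  [L]: (1)·1+(2)·1+(1)·0+(2)·0+(-2)·-3 = 9
⇒ I^-3 L^9

{"I": -3, "L": 9}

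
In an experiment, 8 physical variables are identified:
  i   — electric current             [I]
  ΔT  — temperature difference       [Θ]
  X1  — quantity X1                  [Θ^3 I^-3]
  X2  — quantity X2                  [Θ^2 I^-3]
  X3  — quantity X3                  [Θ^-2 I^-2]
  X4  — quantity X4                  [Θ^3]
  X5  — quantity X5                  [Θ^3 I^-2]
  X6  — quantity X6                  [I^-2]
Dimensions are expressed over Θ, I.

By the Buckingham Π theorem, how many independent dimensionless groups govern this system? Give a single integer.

6

Write exponents as rows Θ,I / cols i,ΔT,X1,X2,X3,X4,X5,X6:
  Θ: [ 0  1  3  2 -2  3  3  0]
  I: [ 1  0 -3 -3 -2  0 -2 -2]
RREF → pivots at {i,ΔT} ⇒ r = 2
Π count = n − r = 8 − 2 = 6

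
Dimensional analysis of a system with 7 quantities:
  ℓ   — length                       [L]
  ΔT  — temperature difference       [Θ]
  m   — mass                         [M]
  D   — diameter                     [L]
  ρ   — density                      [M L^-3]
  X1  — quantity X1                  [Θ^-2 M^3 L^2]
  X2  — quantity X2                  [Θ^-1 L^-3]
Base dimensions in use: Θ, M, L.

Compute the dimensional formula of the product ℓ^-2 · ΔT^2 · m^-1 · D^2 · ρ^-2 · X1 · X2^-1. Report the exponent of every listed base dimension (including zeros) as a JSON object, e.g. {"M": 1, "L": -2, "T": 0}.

Dimensional matrix (Θ×M×L by ℓ×ΔT×m×D×ρ×X1×X2):
  Θ: [ 0  1  0  0  0 -2 -1]
  M: [ 0  0  1  0  1  3  0]
  L: [ 1  0  0  1 -3  2 -3]
  [Θ]: (-2)·0+(2)·1+(-1)·0+(2)·0+(-2)·0+(1)·-2+(-1)·-1 = 1
  [M]: (-2)·0+(2)·0+(-1)·1+(2)·0+(-2)·1+(1)·3+(-1)·0 = 0
  [L]: (-2)·1+(2)·0+(-1)·0+(2)·1+(-2)·-3+(1)·2+(-1)·-3 = 11
⇒ Θ L^11

{"Θ": 1, "M": 0, "L": 11}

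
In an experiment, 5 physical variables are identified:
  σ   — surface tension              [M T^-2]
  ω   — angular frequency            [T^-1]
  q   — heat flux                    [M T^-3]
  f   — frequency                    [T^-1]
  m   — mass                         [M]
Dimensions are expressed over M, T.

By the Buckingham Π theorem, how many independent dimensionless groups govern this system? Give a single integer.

Exponent matrix [M,T] × [σ,ω,q,f,m]:
  M: [ 1  0  1  0  1]
  T: [-2 -1 -3 -1  0]
Echelon form has 2 nonzero rows (pivots: σ,ω)
5 vars − rank 2 = 3 Π groups

3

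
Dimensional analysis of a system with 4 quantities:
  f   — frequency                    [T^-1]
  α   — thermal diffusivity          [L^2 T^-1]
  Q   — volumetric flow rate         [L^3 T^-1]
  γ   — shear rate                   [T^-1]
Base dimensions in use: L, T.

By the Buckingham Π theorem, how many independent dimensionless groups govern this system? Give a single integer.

2

Write exponents as rows L,T / cols f,α,Q,γ:
  L: [ 0  2  3  0]
  T: [-1 -1 -1 -1]
Row reduction gives pivot columns f,α; rank = 2
n=4, r=2 ⇒ 2 dimensionless groups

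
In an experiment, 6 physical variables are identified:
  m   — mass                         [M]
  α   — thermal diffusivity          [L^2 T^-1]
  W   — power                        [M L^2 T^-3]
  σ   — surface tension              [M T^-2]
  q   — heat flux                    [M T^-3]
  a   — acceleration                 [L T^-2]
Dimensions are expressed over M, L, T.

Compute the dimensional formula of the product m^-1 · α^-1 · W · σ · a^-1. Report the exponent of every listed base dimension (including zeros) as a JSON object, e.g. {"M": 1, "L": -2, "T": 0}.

{"M": 1, "L": -1, "T": -2}

Write exponents as rows M,L,T / cols m,α,W,σ,q,a:
  M: [ 1  0  1  1  1  0]
  L: [ 0  2  2  0  0  1]
  T: [ 0 -1 -3 -2 -3 -2]
  [M]: (-1)·1+(-1)·0+(1)·1+(1)·1+(-1)·0 = 1
  [L]: (-1)·0+(-1)·2+(1)·2+(1)·0+(-1)·1 = -1
  [T]: (-1)·0+(-1)·-1+(1)·-3+(1)·-2+(-1)·-2 = -2
⇒ M L^-1 T^-2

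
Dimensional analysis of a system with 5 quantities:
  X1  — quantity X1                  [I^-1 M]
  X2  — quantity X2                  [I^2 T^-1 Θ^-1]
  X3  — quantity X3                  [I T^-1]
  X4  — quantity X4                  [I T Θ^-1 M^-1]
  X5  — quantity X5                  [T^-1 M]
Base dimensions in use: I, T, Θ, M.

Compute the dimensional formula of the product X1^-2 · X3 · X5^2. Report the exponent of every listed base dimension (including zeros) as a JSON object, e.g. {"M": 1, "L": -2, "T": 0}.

Exponent matrix [I,T,Θ,M] × [X1,X2,X3,X4,X5]:
  I: [-1  2  1  1  0]
  T: [ 0 -1 -1  1 -1]
  Θ: [ 0 -1  0 -1  0]
  M: [ 1  0  0 -1  1]
  [I]: (-2)·-1+(1)·1+(2)·0 = 3
  [T]: (-2)·0+(1)·-1+(2)·-1 = -3
  [Θ]: (-2)·0+(1)·0+(2)·0 = 0
  [M]: (-2)·1+(1)·0+(2)·1 = 0
⇒ I^3 T^-3

{"I": 3, "T": -3, "Θ": 0, "M": 0}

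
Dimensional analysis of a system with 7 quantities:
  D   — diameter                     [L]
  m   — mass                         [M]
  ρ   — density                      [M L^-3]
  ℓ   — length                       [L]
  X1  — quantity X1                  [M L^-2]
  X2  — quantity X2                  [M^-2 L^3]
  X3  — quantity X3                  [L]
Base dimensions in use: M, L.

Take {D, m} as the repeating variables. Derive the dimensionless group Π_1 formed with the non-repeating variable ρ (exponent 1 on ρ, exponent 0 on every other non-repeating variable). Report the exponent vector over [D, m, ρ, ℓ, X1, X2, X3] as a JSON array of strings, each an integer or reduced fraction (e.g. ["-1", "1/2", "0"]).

["3", "-1", "1", "0", "0", "0", "0"]

Dimensional matrix (M×L by D×m×ρ×ℓ×X1×X2×X3):
  M: [ 0  1  1  0  1 -2  0]
  L: [ 1  0 -3  1 -2  3  1]
Row reduction gives pivot columns D,m; rank = 2
Repeat: D,m; free: ρ,ℓ,X1,X2,X3
RREF:
  r0: [   1    0   -3    1   -2    3    1]
  r1: [   0    1    1    0    1   -2    0]
Fix exponent of ρ at 1, ℓ at 0, X1 at 0, X2 at 0, X3 at 0; solve each RREF row for its pivot's exponent:
  r0: exp(D) + (-3)·1 = 0 ⇒ exp(D) = 3
  r1: exp(m) + (1)·1 = 0 ⇒ exp(m) = -1
Π_1 = D^3 · m^-1 · ρ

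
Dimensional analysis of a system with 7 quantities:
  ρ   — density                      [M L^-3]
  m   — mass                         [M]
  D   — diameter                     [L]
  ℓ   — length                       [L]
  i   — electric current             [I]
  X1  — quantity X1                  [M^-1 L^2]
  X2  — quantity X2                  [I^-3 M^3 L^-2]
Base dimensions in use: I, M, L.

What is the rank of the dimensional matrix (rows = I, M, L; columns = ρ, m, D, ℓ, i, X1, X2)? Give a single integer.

3

Write exponents as rows I,M,L / cols ρ,m,D,ℓ,i,X1,X2:
  I: [ 0  0  0  0  1  0 -3]
  M: [ 1  1  0  0  0 -1  3]
  L: [-3  0  1  1  0  2 -2]
Echelon form has 3 nonzero rows (pivots: ρ,m,i)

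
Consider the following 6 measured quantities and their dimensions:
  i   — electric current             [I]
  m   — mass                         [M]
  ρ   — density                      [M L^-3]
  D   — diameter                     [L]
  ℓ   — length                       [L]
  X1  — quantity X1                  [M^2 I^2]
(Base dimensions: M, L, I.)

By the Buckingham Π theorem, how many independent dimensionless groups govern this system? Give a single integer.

Write exponents as rows M,L,I / cols i,m,ρ,D,ℓ,X1:
  M: [ 0  1  1  0  0  2]
  L: [ 0  0 -3  1  1  0]
  I: [ 1  0  0  0  0  2]
Echelon form has 3 nonzero rows (pivots: i,m,ρ)
6 vars − rank 3 = 3 Π groups

3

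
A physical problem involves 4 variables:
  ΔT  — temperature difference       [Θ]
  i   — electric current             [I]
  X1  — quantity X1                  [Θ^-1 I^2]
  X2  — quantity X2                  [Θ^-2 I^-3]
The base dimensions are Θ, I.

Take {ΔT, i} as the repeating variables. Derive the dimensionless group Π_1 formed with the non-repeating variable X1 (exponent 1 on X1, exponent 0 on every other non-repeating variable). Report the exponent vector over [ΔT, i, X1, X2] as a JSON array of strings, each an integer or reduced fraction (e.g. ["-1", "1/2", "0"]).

Dimensional matrix (Θ×I by ΔT×i×X1×X2):
  Θ: [ 1  0 -1 -2]
  I: [ 0  1  2 -3]
RREF → pivots at {ΔT,i} ⇒ r = 2
Repeat: ΔT,i; free: X1,X2
RREF:
  r0: [   1    0   -1   -2]
  r1: [   0    1    2   -3]
Fix exponent of X1 at 1, X2 at 0; solve each RREF row for its pivot's exponent:
  r0: exp(ΔT) + (-1)·1 = 0 ⇒ exp(ΔT) = 1
  r1: exp(i) + (2)·1 = 0 ⇒ exp(i) = -2
Π_1 = ΔT · i^-2 · X1

["1", "-2", "1", "0"]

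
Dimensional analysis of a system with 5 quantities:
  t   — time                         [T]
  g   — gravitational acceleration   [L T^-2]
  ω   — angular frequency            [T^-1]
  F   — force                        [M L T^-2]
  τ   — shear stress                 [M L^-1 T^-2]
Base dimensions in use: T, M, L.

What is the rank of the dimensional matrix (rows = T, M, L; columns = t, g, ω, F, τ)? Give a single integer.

Exponent matrix [T,M,L] × [t,g,ω,F,τ]:
  T: [ 1 -2 -1 -2 -2]
  M: [ 0  0  0  1  1]
  L: [ 0  1  0  1 -1]
RREF → pivots at {t,g,F} ⇒ r = 3

3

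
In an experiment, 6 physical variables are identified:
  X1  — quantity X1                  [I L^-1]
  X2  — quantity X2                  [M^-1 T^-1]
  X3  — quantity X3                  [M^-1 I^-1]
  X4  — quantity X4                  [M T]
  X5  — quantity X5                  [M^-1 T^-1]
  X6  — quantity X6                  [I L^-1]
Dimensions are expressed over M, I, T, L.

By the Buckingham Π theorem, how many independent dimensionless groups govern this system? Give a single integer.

3

Dimensional matrix (M×I×T×L by X1×X2×X3×X4×X5×X6):
  M: [ 0 -1 -1  1 -1  0]
  I: [ 1  0 -1  0  0  1]
  T: [ 0 -1  0  1 -1  0]
  L: [-1  0  0  0  0 -1]
Row reduction gives pivot columns X1,X2,X3; rank = 3
Π count = n − r = 6 − 3 = 3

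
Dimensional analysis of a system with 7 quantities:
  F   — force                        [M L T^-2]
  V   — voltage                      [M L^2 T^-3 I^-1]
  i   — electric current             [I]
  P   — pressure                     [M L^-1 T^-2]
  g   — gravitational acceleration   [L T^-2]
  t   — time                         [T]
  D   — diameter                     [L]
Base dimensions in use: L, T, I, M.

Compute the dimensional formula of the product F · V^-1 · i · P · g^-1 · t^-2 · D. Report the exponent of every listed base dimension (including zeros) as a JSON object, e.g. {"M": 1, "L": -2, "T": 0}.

{"L": -2, "T": -1, "I": 2, "M": 1}

Exponent matrix [L,T,I,M] × [F,V,i,P,g,t,D]:
  L: [ 1  2  0 -1  1  0  1]
  T: [-2 -3  0 -2 -2  1  0]
  I: [ 0 -1  1  0  0  0  0]
  M: [ 1  1  0  1  0  0  0]
  [L]: (1)·1+(-1)·2+(1)·0+(1)·-1+(-1)·1+(-2)·0+(1)·1 = -2
  [T]: (1)·-2+(-1)·-3+(1)·0+(1)·-2+(-1)·-2+(-2)·1+(1)·0 = -1
  [I]: (1)·0+(-1)·-1+(1)·1+(1)·0+(-1)·0+(-2)·0+(1)·0 = 2
  [M]: (1)·1+(-1)·1+(1)·0+(1)·1+(-1)·0+(-2)·0+(1)·0 = 1
⇒ L^-2 T^-1 I^2 M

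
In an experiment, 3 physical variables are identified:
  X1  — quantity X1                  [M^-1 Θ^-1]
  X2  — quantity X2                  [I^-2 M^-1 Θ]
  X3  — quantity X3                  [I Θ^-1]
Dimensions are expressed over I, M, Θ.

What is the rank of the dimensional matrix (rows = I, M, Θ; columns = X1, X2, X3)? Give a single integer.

2

Exponent matrix [I,M,Θ] × [X1,X2,X3]:
  I: [ 0 -2  1]
  M: [-1 -1  0]
  Θ: [-1  1 -1]
Row reduction gives pivot columns X1,X2; rank = 2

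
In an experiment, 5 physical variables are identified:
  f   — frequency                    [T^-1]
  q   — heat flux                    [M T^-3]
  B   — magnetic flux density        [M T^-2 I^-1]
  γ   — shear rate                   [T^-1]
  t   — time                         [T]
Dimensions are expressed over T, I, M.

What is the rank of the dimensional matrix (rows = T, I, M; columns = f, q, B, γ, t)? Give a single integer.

3

Exponent matrix [T,I,M] × [f,q,B,γ,t]:
  T: [-1 -3 -2 -1  1]
  I: [ 0  0 -1  0  0]
  M: [ 0  1  1  0  0]
Echelon form has 3 nonzero rows (pivots: f,q,B)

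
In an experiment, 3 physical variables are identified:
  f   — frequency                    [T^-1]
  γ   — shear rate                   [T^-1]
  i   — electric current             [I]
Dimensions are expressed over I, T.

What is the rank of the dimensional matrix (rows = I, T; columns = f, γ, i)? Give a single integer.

2

Write exponents as rows I,T / cols f,γ,i:
  I: [ 0  0  1]
  T: [-1 -1  0]
RREF → pivots at {f,i} ⇒ r = 2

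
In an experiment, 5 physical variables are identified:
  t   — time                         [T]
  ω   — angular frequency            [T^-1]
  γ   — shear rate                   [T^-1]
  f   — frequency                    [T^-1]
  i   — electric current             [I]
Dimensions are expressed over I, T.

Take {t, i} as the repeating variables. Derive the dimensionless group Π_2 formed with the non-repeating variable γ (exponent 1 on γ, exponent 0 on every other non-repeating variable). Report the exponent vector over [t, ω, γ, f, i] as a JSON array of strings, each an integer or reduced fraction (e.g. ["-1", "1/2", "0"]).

Exponent matrix [I,T] × [t,ω,γ,f,i]:
  I: [ 0  0  0  0  1]
  T: [ 1 -1 -1 -1  0]
Echelon form has 2 nonzero rows (pivots: t,i)
Pivot set = {t,i}, free = {ω,γ,f}
RREF:
  r0: [   1   -1   -1   -1    0]
  r1: [   0    0    0    0    1]
Fix exponent of γ at 1, ω at 0, f at 0; solve each RREF row for its pivot's exponent:
  r0: exp(t) + (-1)·1 = 0 ⇒ exp(t) = 1
  r1: exp(i) + (0)·1 = 0 ⇒ exp(i) = 0
Π_2 = t · γ

["1", "0", "1", "0", "0"]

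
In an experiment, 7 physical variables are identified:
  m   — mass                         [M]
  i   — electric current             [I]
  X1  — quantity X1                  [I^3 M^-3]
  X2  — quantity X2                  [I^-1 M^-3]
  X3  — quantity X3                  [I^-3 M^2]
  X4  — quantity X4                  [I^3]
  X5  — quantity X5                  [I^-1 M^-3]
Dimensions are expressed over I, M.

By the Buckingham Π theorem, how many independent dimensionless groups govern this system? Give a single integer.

Exponent matrix [I,M] × [m,i,X1,X2,X3,X4,X5]:
  I: [ 0  1  3 -1 -3  3 -1]
  M: [ 1  0 -3 -3  2  0 -3]
Row reduction gives pivot columns m,i; rank = 2
7 vars − rank 2 = 5 Π groups

5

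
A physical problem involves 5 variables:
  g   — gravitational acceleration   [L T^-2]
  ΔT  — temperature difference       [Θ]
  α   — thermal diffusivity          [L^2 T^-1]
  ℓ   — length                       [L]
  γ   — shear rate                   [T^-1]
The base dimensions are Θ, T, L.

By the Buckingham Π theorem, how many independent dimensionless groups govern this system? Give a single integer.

2

Exponent matrix [Θ,T,L] × [g,ΔT,α,ℓ,γ]:
  Θ: [ 0  1  0  0  0]
  T: [-2  0 -1  0 -1]
  L: [ 1  0  2  1  0]
RREF → pivots at {g,ΔT,α} ⇒ r = 3
Π count = n − r = 5 − 3 = 2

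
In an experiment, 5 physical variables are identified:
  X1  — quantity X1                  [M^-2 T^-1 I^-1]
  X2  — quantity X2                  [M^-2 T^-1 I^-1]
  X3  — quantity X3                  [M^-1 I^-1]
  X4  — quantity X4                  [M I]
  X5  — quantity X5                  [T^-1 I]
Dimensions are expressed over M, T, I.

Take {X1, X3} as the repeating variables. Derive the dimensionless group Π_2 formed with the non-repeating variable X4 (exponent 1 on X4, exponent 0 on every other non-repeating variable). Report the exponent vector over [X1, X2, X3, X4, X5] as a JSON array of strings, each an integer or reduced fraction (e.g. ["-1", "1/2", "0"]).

["0", "0", "1", "1", "0"]

Write exponents as rows M,T,I / cols X1,X2,X3,X4,X5:
  M: [-2 -2 -1  1  0]
  T: [-1 -1  0  0 -1]
  I: [-1 -1 -1  1  1]
Echelon form has 2 nonzero rows (pivots: X1,X3)
Pivot set = {X1,X3}, free = {X2,X4,X5}
RREF:
  r0: [   1    1    0    0    1]
  r1: [   0    0    1   -1   -2]
  r2: [   0    0    0    0    0]
Fix exponent of X4 at 1, X2 at 0, X5 at 0; solve each RREF row for its pivot's exponent:
  r0: exp(X1) + (0)·1 = 0 ⇒ exp(X1) = 0
  r1: exp(X3) + (-1)·1 = 0 ⇒ exp(X3) = 1
Π_2 = X3 · X4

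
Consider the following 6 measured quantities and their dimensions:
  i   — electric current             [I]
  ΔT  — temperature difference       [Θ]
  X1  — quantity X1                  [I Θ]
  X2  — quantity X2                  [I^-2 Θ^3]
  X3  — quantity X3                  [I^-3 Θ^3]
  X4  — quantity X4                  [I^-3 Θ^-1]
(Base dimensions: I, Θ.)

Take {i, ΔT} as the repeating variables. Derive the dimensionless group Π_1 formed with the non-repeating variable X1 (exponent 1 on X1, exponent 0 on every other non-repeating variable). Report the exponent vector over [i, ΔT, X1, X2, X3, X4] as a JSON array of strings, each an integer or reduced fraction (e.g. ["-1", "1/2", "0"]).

["-1", "-1", "1", "0", "0", "0"]

Dimensional matrix (I×Θ by i×ΔT×X1×X2×X3×X4):
  I: [ 1  0  1 -2 -3 -3]
  Θ: [ 0  1  1  3  3 -1]
Echelon form has 2 nonzero rows (pivots: i,ΔT)
Pivot set = {i,ΔT}, free = {X1,X2,X3,X4}
RREF:
  r0: [   1    0    1   -2   -3   -3]
  r1: [   0    1    1    3    3   -1]
Fix exponent of X1 at 1, X2 at 0, X3 at 0, X4 at 0; solve each RREF row for its pivot's exponent:
  r0: exp(i) + (1)·1 = 0 ⇒ exp(i) = -1
  r1: exp(ΔT) + (1)·1 = 0 ⇒ exp(ΔT) = -1
Π_1 = i^-1 · ΔT^-1 · X1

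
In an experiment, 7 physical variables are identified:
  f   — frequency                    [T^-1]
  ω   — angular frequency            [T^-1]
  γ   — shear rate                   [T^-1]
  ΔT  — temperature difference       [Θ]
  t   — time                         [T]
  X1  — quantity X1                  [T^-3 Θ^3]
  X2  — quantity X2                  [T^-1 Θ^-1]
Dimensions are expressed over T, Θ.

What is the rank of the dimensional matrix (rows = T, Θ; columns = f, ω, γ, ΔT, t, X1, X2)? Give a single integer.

2

Dimensional matrix (T×Θ by f×ω×γ×ΔT×t×X1×X2):
  T: [-1 -1 -1  0  1 -3 -1]
  Θ: [ 0  0  0  1  0  3 -1]
RREF → pivots at {f,ΔT} ⇒ r = 2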